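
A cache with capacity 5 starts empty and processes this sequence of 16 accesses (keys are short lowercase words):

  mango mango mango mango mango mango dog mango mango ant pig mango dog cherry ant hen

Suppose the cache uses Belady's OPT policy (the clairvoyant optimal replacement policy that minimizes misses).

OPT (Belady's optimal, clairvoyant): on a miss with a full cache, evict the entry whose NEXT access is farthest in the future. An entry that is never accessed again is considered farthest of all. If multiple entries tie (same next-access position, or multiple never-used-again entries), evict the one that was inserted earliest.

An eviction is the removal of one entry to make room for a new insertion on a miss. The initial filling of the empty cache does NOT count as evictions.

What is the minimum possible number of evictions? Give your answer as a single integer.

OPT (Belady) simulation (capacity=5):
  1. access mango: MISS. Cache: [mango]
  2. access mango: HIT. Next use of mango: step 3. Cache: [mango]
  3. access mango: HIT. Next use of mango: step 4. Cache: [mango]
  4. access mango: HIT. Next use of mango: step 5. Cache: [mango]
  5. access mango: HIT. Next use of mango: step 6. Cache: [mango]
  6. access mango: HIT. Next use of mango: step 8. Cache: [mango]
  7. access dog: MISS. Cache: [mango dog]
  8. access mango: HIT. Next use of mango: step 9. Cache: [mango dog]
  9. access mango: HIT. Next use of mango: step 12. Cache: [mango dog]
  10. access ant: MISS. Cache: [mango dog ant]
  11. access pig: MISS. Cache: [mango dog ant pig]
  12. access mango: HIT. Next use of mango: never. Cache: [mango dog ant pig]
  13. access dog: HIT. Next use of dog: never. Cache: [mango dog ant pig]
  14. access cherry: MISS. Cache: [mango dog ant pig cherry]
  15. access ant: HIT. Next use of ant: never. Cache: [mango dog ant pig cherry]
  16. access hen: MISS, evict mango (next use: never). Cache: [dog ant pig cherry hen]
Total: 10 hits, 6 misses, 1 evictions

Answer: 1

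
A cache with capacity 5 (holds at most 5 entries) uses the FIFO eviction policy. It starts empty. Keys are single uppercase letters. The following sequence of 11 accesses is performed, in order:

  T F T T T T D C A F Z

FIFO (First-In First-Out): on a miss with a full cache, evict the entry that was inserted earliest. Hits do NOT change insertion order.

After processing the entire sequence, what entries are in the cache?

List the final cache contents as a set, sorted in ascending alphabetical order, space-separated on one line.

FIFO simulation (capacity=5):
  1. access T: MISS. Cache (old->new): [T]
  2. access F: MISS. Cache (old->new): [T F]
  3. access T: HIT. Cache (old->new): [T F]
  4. access T: HIT. Cache (old->new): [T F]
  5. access T: HIT. Cache (old->new): [T F]
  6. access T: HIT. Cache (old->new): [T F]
  7. access D: MISS. Cache (old->new): [T F D]
  8. access C: MISS. Cache (old->new): [T F D C]
  9. access A: MISS. Cache (old->new): [T F D C A]
  10. access F: HIT. Cache (old->new): [T F D C A]
  11. access Z: MISS, evict T. Cache (old->new): [F D C A Z]
Total: 5 hits, 6 misses, 1 evictions

Answer: A C D F Z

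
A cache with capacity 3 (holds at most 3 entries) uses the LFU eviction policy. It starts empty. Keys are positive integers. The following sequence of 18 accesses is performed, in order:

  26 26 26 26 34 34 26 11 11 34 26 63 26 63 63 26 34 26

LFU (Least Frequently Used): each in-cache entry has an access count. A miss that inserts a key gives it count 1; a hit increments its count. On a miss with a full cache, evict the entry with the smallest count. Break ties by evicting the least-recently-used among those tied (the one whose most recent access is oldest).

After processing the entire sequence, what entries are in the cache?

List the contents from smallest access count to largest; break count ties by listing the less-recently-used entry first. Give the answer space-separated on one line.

Answer: 63 34 26

Derivation:
LFU simulation (capacity=3):
  1. access 26: MISS. Cache: [26(c=1)]
  2. access 26: HIT, count now 2. Cache: [26(c=2)]
  3. access 26: HIT, count now 3. Cache: [26(c=3)]
  4. access 26: HIT, count now 4. Cache: [26(c=4)]
  5. access 34: MISS. Cache: [34(c=1) 26(c=4)]
  6. access 34: HIT, count now 2. Cache: [34(c=2) 26(c=4)]
  7. access 26: HIT, count now 5. Cache: [34(c=2) 26(c=5)]
  8. access 11: MISS. Cache: [11(c=1) 34(c=2) 26(c=5)]
  9. access 11: HIT, count now 2. Cache: [34(c=2) 11(c=2) 26(c=5)]
  10. access 34: HIT, count now 3. Cache: [11(c=2) 34(c=3) 26(c=5)]
  11. access 26: HIT, count now 6. Cache: [11(c=2) 34(c=3) 26(c=6)]
  12. access 63: MISS, evict 11(c=2). Cache: [63(c=1) 34(c=3) 26(c=6)]
  13. access 26: HIT, count now 7. Cache: [63(c=1) 34(c=3) 26(c=7)]
  14. access 63: HIT, count now 2. Cache: [63(c=2) 34(c=3) 26(c=7)]
  15. access 63: HIT, count now 3. Cache: [34(c=3) 63(c=3) 26(c=7)]
  16. access 26: HIT, count now 8. Cache: [34(c=3) 63(c=3) 26(c=8)]
  17. access 34: HIT, count now 4. Cache: [63(c=3) 34(c=4) 26(c=8)]
  18. access 26: HIT, count now 9. Cache: [63(c=3) 34(c=4) 26(c=9)]
Total: 14 hits, 4 misses, 1 evictions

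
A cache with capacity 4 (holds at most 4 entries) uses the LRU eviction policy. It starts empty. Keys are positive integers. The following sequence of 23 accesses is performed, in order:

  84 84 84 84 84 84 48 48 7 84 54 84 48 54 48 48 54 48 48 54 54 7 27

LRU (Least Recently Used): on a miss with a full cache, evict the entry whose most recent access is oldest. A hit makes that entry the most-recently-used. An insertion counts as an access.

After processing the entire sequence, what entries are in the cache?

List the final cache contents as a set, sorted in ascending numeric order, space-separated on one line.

LRU simulation (capacity=4):
  1. access 84: MISS. Cache (LRU->MRU): [84]
  2. access 84: HIT. Cache (LRU->MRU): [84]
  3. access 84: HIT. Cache (LRU->MRU): [84]
  4. access 84: HIT. Cache (LRU->MRU): [84]
  5. access 84: HIT. Cache (LRU->MRU): [84]
  6. access 84: HIT. Cache (LRU->MRU): [84]
  7. access 48: MISS. Cache (LRU->MRU): [84 48]
  8. access 48: HIT. Cache (LRU->MRU): [84 48]
  9. access 7: MISS. Cache (LRU->MRU): [84 48 7]
  10. access 84: HIT. Cache (LRU->MRU): [48 7 84]
  11. access 54: MISS. Cache (LRU->MRU): [48 7 84 54]
  12. access 84: HIT. Cache (LRU->MRU): [48 7 54 84]
  13. access 48: HIT. Cache (LRU->MRU): [7 54 84 48]
  14. access 54: HIT. Cache (LRU->MRU): [7 84 48 54]
  15. access 48: HIT. Cache (LRU->MRU): [7 84 54 48]
  16. access 48: HIT. Cache (LRU->MRU): [7 84 54 48]
  17. access 54: HIT. Cache (LRU->MRU): [7 84 48 54]
  18. access 48: HIT. Cache (LRU->MRU): [7 84 54 48]
  19. access 48: HIT. Cache (LRU->MRU): [7 84 54 48]
  20. access 54: HIT. Cache (LRU->MRU): [7 84 48 54]
  21. access 54: HIT. Cache (LRU->MRU): [7 84 48 54]
  22. access 7: HIT. Cache (LRU->MRU): [84 48 54 7]
  23. access 27: MISS, evict 84. Cache (LRU->MRU): [48 54 7 27]
Total: 18 hits, 5 misses, 1 evictions

Answer: 7 27 48 54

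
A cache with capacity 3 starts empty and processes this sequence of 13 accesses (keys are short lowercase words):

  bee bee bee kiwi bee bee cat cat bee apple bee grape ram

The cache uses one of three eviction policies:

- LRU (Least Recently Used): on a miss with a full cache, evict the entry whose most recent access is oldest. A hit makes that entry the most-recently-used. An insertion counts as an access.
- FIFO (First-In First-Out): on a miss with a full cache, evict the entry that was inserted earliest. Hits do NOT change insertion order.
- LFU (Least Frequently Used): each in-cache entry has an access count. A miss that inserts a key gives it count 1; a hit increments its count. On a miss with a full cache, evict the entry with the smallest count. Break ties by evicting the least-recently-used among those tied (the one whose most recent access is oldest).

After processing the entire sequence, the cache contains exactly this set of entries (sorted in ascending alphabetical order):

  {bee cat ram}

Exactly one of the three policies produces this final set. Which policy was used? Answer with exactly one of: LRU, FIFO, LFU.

Answer: LFU

Derivation:
Simulating under each policy and comparing final sets:
  LRU: final set = {bee grape ram} -> differs
  FIFO: final set = {bee grape ram} -> differs
  LFU: final set = {bee cat ram} -> MATCHES target
Only LFU produces the target set.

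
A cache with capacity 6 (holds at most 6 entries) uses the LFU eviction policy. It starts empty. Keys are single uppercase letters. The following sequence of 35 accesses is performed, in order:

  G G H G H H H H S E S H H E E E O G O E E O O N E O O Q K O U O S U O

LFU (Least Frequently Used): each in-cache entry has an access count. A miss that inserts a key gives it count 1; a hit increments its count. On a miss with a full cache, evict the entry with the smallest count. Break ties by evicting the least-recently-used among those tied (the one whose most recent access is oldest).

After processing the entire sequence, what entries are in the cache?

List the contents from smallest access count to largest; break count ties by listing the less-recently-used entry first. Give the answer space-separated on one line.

LFU simulation (capacity=6):
  1. access G: MISS. Cache: [G(c=1)]
  2. access G: HIT, count now 2. Cache: [G(c=2)]
  3. access H: MISS. Cache: [H(c=1) G(c=2)]
  4. access G: HIT, count now 3. Cache: [H(c=1) G(c=3)]
  5. access H: HIT, count now 2. Cache: [H(c=2) G(c=3)]
  6. access H: HIT, count now 3. Cache: [G(c=3) H(c=3)]
  7. access H: HIT, count now 4. Cache: [G(c=3) H(c=4)]
  8. access H: HIT, count now 5. Cache: [G(c=3) H(c=5)]
  9. access S: MISS. Cache: [S(c=1) G(c=3) H(c=5)]
  10. access E: MISS. Cache: [S(c=1) E(c=1) G(c=3) H(c=5)]
  11. access S: HIT, count now 2. Cache: [E(c=1) S(c=2) G(c=3) H(c=5)]
  12. access H: HIT, count now 6. Cache: [E(c=1) S(c=2) G(c=3) H(c=6)]
  13. access H: HIT, count now 7. Cache: [E(c=1) S(c=2) G(c=3) H(c=7)]
  14. access E: HIT, count now 2. Cache: [S(c=2) E(c=2) G(c=3) H(c=7)]
  15. access E: HIT, count now 3. Cache: [S(c=2) G(c=3) E(c=3) H(c=7)]
  16. access E: HIT, count now 4. Cache: [S(c=2) G(c=3) E(c=4) H(c=7)]
  17. access O: MISS. Cache: [O(c=1) S(c=2) G(c=3) E(c=4) H(c=7)]
  18. access G: HIT, count now 4. Cache: [O(c=1) S(c=2) E(c=4) G(c=4) H(c=7)]
  19. access O: HIT, count now 2. Cache: [S(c=2) O(c=2) E(c=4) G(c=4) H(c=7)]
  20. access E: HIT, count now 5. Cache: [S(c=2) O(c=2) G(c=4) E(c=5) H(c=7)]
  21. access E: HIT, count now 6. Cache: [S(c=2) O(c=2) G(c=4) E(c=6) H(c=7)]
  22. access O: HIT, count now 3. Cache: [S(c=2) O(c=3) G(c=4) E(c=6) H(c=7)]
  23. access O: HIT, count now 4. Cache: [S(c=2) G(c=4) O(c=4) E(c=6) H(c=7)]
  24. access N: MISS. Cache: [N(c=1) S(c=2) G(c=4) O(c=4) E(c=6) H(c=7)]
  25. access E: HIT, count now 7. Cache: [N(c=1) S(c=2) G(c=4) O(c=4) H(c=7) E(c=7)]
  26. access O: HIT, count now 5. Cache: [N(c=1) S(c=2) G(c=4) O(c=5) H(c=7) E(c=7)]
  27. access O: HIT, count now 6. Cache: [N(c=1) S(c=2) G(c=4) O(c=6) H(c=7) E(c=7)]
  28. access Q: MISS, evict N(c=1). Cache: [Q(c=1) S(c=2) G(c=4) O(c=6) H(c=7) E(c=7)]
  29. access K: MISS, evict Q(c=1). Cache: [K(c=1) S(c=2) G(c=4) O(c=6) H(c=7) E(c=7)]
  30. access O: HIT, count now 7. Cache: [K(c=1) S(c=2) G(c=4) H(c=7) E(c=7) O(c=7)]
  31. access U: MISS, evict K(c=1). Cache: [U(c=1) S(c=2) G(c=4) H(c=7) E(c=7) O(c=7)]
  32. access O: HIT, count now 8. Cache: [U(c=1) S(c=2) G(c=4) H(c=7) E(c=7) O(c=8)]
  33. access S: HIT, count now 3. Cache: [U(c=1) S(c=3) G(c=4) H(c=7) E(c=7) O(c=8)]
  34. access U: HIT, count now 2. Cache: [U(c=2) S(c=3) G(c=4) H(c=7) E(c=7) O(c=8)]
  35. access O: HIT, count now 9. Cache: [U(c=2) S(c=3) G(c=4) H(c=7) E(c=7) O(c=9)]
Total: 26 hits, 9 misses, 3 evictions

Answer: U S G H E O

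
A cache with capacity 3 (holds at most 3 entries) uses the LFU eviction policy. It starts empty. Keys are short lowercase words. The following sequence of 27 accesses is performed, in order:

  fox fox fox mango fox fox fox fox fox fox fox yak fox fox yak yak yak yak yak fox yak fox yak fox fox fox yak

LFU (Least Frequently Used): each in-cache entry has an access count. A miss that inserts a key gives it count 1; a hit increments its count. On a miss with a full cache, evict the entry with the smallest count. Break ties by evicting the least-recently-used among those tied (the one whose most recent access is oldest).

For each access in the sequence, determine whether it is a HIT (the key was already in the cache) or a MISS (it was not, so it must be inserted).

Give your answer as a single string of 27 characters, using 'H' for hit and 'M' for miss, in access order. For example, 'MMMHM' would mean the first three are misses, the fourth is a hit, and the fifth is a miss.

LFU simulation (capacity=3):
  1. access fox: MISS. Cache: [fox(c=1)]
  2. access fox: HIT, count now 2. Cache: [fox(c=2)]
  3. access fox: HIT, count now 3. Cache: [fox(c=3)]
  4. access mango: MISS. Cache: [mango(c=1) fox(c=3)]
  5. access fox: HIT, count now 4. Cache: [mango(c=1) fox(c=4)]
  6. access fox: HIT, count now 5. Cache: [mango(c=1) fox(c=5)]
  7. access fox: HIT, count now 6. Cache: [mango(c=1) fox(c=6)]
  8. access fox: HIT, count now 7. Cache: [mango(c=1) fox(c=7)]
  9. access fox: HIT, count now 8. Cache: [mango(c=1) fox(c=8)]
  10. access fox: HIT, count now 9. Cache: [mango(c=1) fox(c=9)]
  11. access fox: HIT, count now 10. Cache: [mango(c=1) fox(c=10)]
  12. access yak: MISS. Cache: [mango(c=1) yak(c=1) fox(c=10)]
  13. access fox: HIT, count now 11. Cache: [mango(c=1) yak(c=1) fox(c=11)]
  14. access fox: HIT, count now 12. Cache: [mango(c=1) yak(c=1) fox(c=12)]
  15. access yak: HIT, count now 2. Cache: [mango(c=1) yak(c=2) fox(c=12)]
  16. access yak: HIT, count now 3. Cache: [mango(c=1) yak(c=3) fox(c=12)]
  17. access yak: HIT, count now 4. Cache: [mango(c=1) yak(c=4) fox(c=12)]
  18. access yak: HIT, count now 5. Cache: [mango(c=1) yak(c=5) fox(c=12)]
  19. access yak: HIT, count now 6. Cache: [mango(c=1) yak(c=6) fox(c=12)]
  20. access fox: HIT, count now 13. Cache: [mango(c=1) yak(c=6) fox(c=13)]
  21. access yak: HIT, count now 7. Cache: [mango(c=1) yak(c=7) fox(c=13)]
  22. access fox: HIT, count now 14. Cache: [mango(c=1) yak(c=7) fox(c=14)]
  23. access yak: HIT, count now 8. Cache: [mango(c=1) yak(c=8) fox(c=14)]
  24. access fox: HIT, count now 15. Cache: [mango(c=1) yak(c=8) fox(c=15)]
  25. access fox: HIT, count now 16. Cache: [mango(c=1) yak(c=8) fox(c=16)]
  26. access fox: HIT, count now 17. Cache: [mango(c=1) yak(c=8) fox(c=17)]
  27. access yak: HIT, count now 9. Cache: [mango(c=1) yak(c=9) fox(c=17)]
Total: 24 hits, 3 misses, 0 evictions

Answer: MHHMHHHHHHHMHHHHHHHHHHHHHHH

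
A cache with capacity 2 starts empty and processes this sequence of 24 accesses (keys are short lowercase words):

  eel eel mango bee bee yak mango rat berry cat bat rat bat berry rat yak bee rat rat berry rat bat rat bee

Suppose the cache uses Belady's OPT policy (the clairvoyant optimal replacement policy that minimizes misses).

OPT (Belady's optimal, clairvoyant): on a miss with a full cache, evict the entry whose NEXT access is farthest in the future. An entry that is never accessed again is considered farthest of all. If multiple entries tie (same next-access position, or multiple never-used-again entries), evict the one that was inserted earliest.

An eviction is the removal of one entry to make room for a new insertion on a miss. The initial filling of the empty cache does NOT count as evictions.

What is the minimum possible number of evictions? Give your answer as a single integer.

OPT (Belady) simulation (capacity=2):
  1. access eel: MISS. Cache: [eel]
  2. access eel: HIT. Next use of eel: never. Cache: [eel]
  3. access mango: MISS. Cache: [eel mango]
  4. access bee: MISS, evict eel (next use: never). Cache: [mango bee]
  5. access bee: HIT. Next use of bee: step 17. Cache: [mango bee]
  6. access yak: MISS, evict bee (next use: step 17). Cache: [mango yak]
  7. access mango: HIT. Next use of mango: never. Cache: [mango yak]
  8. access rat: MISS, evict mango (next use: never). Cache: [yak rat]
  9. access berry: MISS, evict yak (next use: step 16). Cache: [rat berry]
  10. access cat: MISS, evict berry (next use: step 14). Cache: [rat cat]
  11. access bat: MISS, evict cat (next use: never). Cache: [rat bat]
  12. access rat: HIT. Next use of rat: step 15. Cache: [rat bat]
  13. access bat: HIT. Next use of bat: step 22. Cache: [rat bat]
  14. access berry: MISS, evict bat (next use: step 22). Cache: [rat berry]
  15. access rat: HIT. Next use of rat: step 18. Cache: [rat berry]
  16. access yak: MISS, evict berry (next use: step 20). Cache: [rat yak]
  17. access bee: MISS, evict yak (next use: never). Cache: [rat bee]
  18. access rat: HIT. Next use of rat: step 19. Cache: [rat bee]
  19. access rat: HIT. Next use of rat: step 21. Cache: [rat bee]
  20. access berry: MISS, evict bee (next use: step 24). Cache: [rat berry]
  21. access rat: HIT. Next use of rat: step 23. Cache: [rat berry]
  22. access bat: MISS, evict berry (next use: never). Cache: [rat bat]
  23. access rat: HIT. Next use of rat: never. Cache: [rat bat]
  24. access bee: MISS, evict rat (next use: never). Cache: [bat bee]
Total: 10 hits, 14 misses, 12 evictions

Answer: 12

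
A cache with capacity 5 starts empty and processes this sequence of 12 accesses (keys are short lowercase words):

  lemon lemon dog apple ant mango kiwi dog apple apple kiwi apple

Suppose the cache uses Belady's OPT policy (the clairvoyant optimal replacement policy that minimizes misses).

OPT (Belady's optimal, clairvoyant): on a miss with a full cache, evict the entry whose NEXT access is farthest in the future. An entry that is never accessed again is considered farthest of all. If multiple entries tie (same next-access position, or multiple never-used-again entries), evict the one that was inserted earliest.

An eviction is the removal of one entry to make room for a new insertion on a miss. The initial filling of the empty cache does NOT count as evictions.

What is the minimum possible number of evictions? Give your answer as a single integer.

OPT (Belady) simulation (capacity=5):
  1. access lemon: MISS. Cache: [lemon]
  2. access lemon: HIT. Next use of lemon: never. Cache: [lemon]
  3. access dog: MISS. Cache: [lemon dog]
  4. access apple: MISS. Cache: [lemon dog apple]
  5. access ant: MISS. Cache: [lemon dog apple ant]
  6. access mango: MISS. Cache: [lemon dog apple ant mango]
  7. access kiwi: MISS, evict lemon (next use: never). Cache: [dog apple ant mango kiwi]
  8. access dog: HIT. Next use of dog: never. Cache: [dog apple ant mango kiwi]
  9. access apple: HIT. Next use of apple: step 10. Cache: [dog apple ant mango kiwi]
  10. access apple: HIT. Next use of apple: step 12. Cache: [dog apple ant mango kiwi]
  11. access kiwi: HIT. Next use of kiwi: never. Cache: [dog apple ant mango kiwi]
  12. access apple: HIT. Next use of apple: never. Cache: [dog apple ant mango kiwi]
Total: 6 hits, 6 misses, 1 evictions

Answer: 1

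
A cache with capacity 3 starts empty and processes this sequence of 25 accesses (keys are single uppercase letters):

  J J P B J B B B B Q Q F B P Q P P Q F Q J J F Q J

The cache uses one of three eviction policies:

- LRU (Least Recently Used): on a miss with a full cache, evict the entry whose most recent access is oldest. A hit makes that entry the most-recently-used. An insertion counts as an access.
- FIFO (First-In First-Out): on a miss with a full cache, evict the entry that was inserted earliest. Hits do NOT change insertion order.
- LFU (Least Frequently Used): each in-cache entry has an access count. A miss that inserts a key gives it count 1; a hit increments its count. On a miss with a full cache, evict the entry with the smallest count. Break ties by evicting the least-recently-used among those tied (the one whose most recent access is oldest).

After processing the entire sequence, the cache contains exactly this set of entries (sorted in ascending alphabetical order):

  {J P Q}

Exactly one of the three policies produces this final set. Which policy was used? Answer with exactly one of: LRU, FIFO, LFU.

Simulating under each policy and comparing final sets:
  LRU: final set = {F J Q} -> differs
  FIFO: final set = {J P Q} -> MATCHES target
  LFU: final set = {B J Q} -> differs
Only FIFO produces the target set.

Answer: FIFO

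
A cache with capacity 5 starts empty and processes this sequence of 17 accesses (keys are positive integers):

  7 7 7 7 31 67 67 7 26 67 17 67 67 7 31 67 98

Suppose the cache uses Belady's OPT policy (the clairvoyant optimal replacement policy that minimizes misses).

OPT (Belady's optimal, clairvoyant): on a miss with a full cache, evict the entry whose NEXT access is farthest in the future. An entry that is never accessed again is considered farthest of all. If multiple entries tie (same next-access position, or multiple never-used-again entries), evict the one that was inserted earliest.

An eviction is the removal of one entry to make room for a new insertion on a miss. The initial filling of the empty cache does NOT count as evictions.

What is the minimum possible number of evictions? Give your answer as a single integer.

Answer: 1

Derivation:
OPT (Belady) simulation (capacity=5):
  1. access 7: MISS. Cache: [7]
  2. access 7: HIT. Next use of 7: step 3. Cache: [7]
  3. access 7: HIT. Next use of 7: step 4. Cache: [7]
  4. access 7: HIT. Next use of 7: step 8. Cache: [7]
  5. access 31: MISS. Cache: [7 31]
  6. access 67: MISS. Cache: [7 31 67]
  7. access 67: HIT. Next use of 67: step 10. Cache: [7 31 67]
  8. access 7: HIT. Next use of 7: step 14. Cache: [7 31 67]
  9. access 26: MISS. Cache: [7 31 67 26]
  10. access 67: HIT. Next use of 67: step 12. Cache: [7 31 67 26]
  11. access 17: MISS. Cache: [7 31 67 26 17]
  12. access 67: HIT. Next use of 67: step 13. Cache: [7 31 67 26 17]
  13. access 67: HIT. Next use of 67: step 16. Cache: [7 31 67 26 17]
  14. access 7: HIT. Next use of 7: never. Cache: [7 31 67 26 17]
  15. access 31: HIT. Next use of 31: never. Cache: [7 31 67 26 17]
  16. access 67: HIT. Next use of 67: never. Cache: [7 31 67 26 17]
  17. access 98: MISS, evict 7 (next use: never). Cache: [31 67 26 17 98]
Total: 11 hits, 6 misses, 1 evictions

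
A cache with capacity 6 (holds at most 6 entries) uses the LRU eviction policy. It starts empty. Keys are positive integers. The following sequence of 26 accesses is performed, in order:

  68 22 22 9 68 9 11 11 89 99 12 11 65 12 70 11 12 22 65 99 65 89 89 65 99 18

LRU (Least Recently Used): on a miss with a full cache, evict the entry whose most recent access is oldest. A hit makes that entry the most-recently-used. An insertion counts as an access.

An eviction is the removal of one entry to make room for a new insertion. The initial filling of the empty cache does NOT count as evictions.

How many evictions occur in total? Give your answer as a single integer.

Answer: 6

Derivation:
LRU simulation (capacity=6):
  1. access 68: MISS. Cache (LRU->MRU): [68]
  2. access 22: MISS. Cache (LRU->MRU): [68 22]
  3. access 22: HIT. Cache (LRU->MRU): [68 22]
  4. access 9: MISS. Cache (LRU->MRU): [68 22 9]
  5. access 68: HIT. Cache (LRU->MRU): [22 9 68]
  6. access 9: HIT. Cache (LRU->MRU): [22 68 9]
  7. access 11: MISS. Cache (LRU->MRU): [22 68 9 11]
  8. access 11: HIT. Cache (LRU->MRU): [22 68 9 11]
  9. access 89: MISS. Cache (LRU->MRU): [22 68 9 11 89]
  10. access 99: MISS. Cache (LRU->MRU): [22 68 9 11 89 99]
  11. access 12: MISS, evict 22. Cache (LRU->MRU): [68 9 11 89 99 12]
  12. access 11: HIT. Cache (LRU->MRU): [68 9 89 99 12 11]
  13. access 65: MISS, evict 68. Cache (LRU->MRU): [9 89 99 12 11 65]
  14. access 12: HIT. Cache (LRU->MRU): [9 89 99 11 65 12]
  15. access 70: MISS, evict 9. Cache (LRU->MRU): [89 99 11 65 12 70]
  16. access 11: HIT. Cache (LRU->MRU): [89 99 65 12 70 11]
  17. access 12: HIT. Cache (LRU->MRU): [89 99 65 70 11 12]
  18. access 22: MISS, evict 89. Cache (LRU->MRU): [99 65 70 11 12 22]
  19. access 65: HIT. Cache (LRU->MRU): [99 70 11 12 22 65]
  20. access 99: HIT. Cache (LRU->MRU): [70 11 12 22 65 99]
  21. access 65: HIT. Cache (LRU->MRU): [70 11 12 22 99 65]
  22. access 89: MISS, evict 70. Cache (LRU->MRU): [11 12 22 99 65 89]
  23. access 89: HIT. Cache (LRU->MRU): [11 12 22 99 65 89]
  24. access 65: HIT. Cache (LRU->MRU): [11 12 22 99 89 65]
  25. access 99: HIT. Cache (LRU->MRU): [11 12 22 89 65 99]
  26. access 18: MISS, evict 11. Cache (LRU->MRU): [12 22 89 65 99 18]
Total: 14 hits, 12 misses, 6 evictions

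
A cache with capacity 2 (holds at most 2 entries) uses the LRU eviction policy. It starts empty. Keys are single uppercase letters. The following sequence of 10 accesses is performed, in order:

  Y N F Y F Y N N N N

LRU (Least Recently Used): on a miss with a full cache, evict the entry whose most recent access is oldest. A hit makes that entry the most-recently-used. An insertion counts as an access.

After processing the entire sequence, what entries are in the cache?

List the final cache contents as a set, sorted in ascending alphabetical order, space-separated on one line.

Answer: N Y

Derivation:
LRU simulation (capacity=2):
  1. access Y: MISS. Cache (LRU->MRU): [Y]
  2. access N: MISS. Cache (LRU->MRU): [Y N]
  3. access F: MISS, evict Y. Cache (LRU->MRU): [N F]
  4. access Y: MISS, evict N. Cache (LRU->MRU): [F Y]
  5. access F: HIT. Cache (LRU->MRU): [Y F]
  6. access Y: HIT. Cache (LRU->MRU): [F Y]
  7. access N: MISS, evict F. Cache (LRU->MRU): [Y N]
  8. access N: HIT. Cache (LRU->MRU): [Y N]
  9. access N: HIT. Cache (LRU->MRU): [Y N]
  10. access N: HIT. Cache (LRU->MRU): [Y N]
Total: 5 hits, 5 misses, 3 evictions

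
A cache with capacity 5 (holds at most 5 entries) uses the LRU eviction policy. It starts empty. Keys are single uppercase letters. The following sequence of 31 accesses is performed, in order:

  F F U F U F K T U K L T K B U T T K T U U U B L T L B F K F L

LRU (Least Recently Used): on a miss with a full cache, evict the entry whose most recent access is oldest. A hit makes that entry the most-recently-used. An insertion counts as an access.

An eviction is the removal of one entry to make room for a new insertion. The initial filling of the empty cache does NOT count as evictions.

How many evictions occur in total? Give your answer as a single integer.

Answer: 3

Derivation:
LRU simulation (capacity=5):
  1. access F: MISS. Cache (LRU->MRU): [F]
  2. access F: HIT. Cache (LRU->MRU): [F]
  3. access U: MISS. Cache (LRU->MRU): [F U]
  4. access F: HIT. Cache (LRU->MRU): [U F]
  5. access U: HIT. Cache (LRU->MRU): [F U]
  6. access F: HIT. Cache (LRU->MRU): [U F]
  7. access K: MISS. Cache (LRU->MRU): [U F K]
  8. access T: MISS. Cache (LRU->MRU): [U F K T]
  9. access U: HIT. Cache (LRU->MRU): [F K T U]
  10. access K: HIT. Cache (LRU->MRU): [F T U K]
  11. access L: MISS. Cache (LRU->MRU): [F T U K L]
  12. access T: HIT. Cache (LRU->MRU): [F U K L T]
  13. access K: HIT. Cache (LRU->MRU): [F U L T K]
  14. access B: MISS, evict F. Cache (LRU->MRU): [U L T K B]
  15. access U: HIT. Cache (LRU->MRU): [L T K B U]
  16. access T: HIT. Cache (LRU->MRU): [L K B U T]
  17. access T: HIT. Cache (LRU->MRU): [L K B U T]
  18. access K: HIT. Cache (LRU->MRU): [L B U T K]
  19. access T: HIT. Cache (LRU->MRU): [L B U K T]
  20. access U: HIT. Cache (LRU->MRU): [L B K T U]
  21. access U: HIT. Cache (LRU->MRU): [L B K T U]
  22. access U: HIT. Cache (LRU->MRU): [L B K T U]
  23. access B: HIT. Cache (LRU->MRU): [L K T U B]
  24. access L: HIT. Cache (LRU->MRU): [K T U B L]
  25. access T: HIT. Cache (LRU->MRU): [K U B L T]
  26. access L: HIT. Cache (LRU->MRU): [K U B T L]
  27. access B: HIT. Cache (LRU->MRU): [K U T L B]
  28. access F: MISS, evict K. Cache (LRU->MRU): [U T L B F]
  29. access K: MISS, evict U. Cache (LRU->MRU): [T L B F K]
  30. access F: HIT. Cache (LRU->MRU): [T L B K F]
  31. access L: HIT. Cache (LRU->MRU): [T B K F L]
Total: 23 hits, 8 misses, 3 evictions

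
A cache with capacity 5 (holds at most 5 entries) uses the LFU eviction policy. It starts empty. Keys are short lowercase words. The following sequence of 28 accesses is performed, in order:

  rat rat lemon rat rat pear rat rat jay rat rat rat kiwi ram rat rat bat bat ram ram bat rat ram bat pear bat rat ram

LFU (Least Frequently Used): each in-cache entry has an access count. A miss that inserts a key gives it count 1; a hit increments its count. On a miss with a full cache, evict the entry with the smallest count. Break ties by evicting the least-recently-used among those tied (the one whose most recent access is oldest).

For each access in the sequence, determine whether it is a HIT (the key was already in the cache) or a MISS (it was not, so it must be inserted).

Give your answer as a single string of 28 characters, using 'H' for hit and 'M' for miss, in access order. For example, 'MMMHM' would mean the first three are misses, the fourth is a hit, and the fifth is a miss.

LFU simulation (capacity=5):
  1. access rat: MISS. Cache: [rat(c=1)]
  2. access rat: HIT, count now 2. Cache: [rat(c=2)]
  3. access lemon: MISS. Cache: [lemon(c=1) rat(c=2)]
  4. access rat: HIT, count now 3. Cache: [lemon(c=1) rat(c=3)]
  5. access rat: HIT, count now 4. Cache: [lemon(c=1) rat(c=4)]
  6. access pear: MISS. Cache: [lemon(c=1) pear(c=1) rat(c=4)]
  7. access rat: HIT, count now 5. Cache: [lemon(c=1) pear(c=1) rat(c=5)]
  8. access rat: HIT, count now 6. Cache: [lemon(c=1) pear(c=1) rat(c=6)]
  9. access jay: MISS. Cache: [lemon(c=1) pear(c=1) jay(c=1) rat(c=6)]
  10. access rat: HIT, count now 7. Cache: [lemon(c=1) pear(c=1) jay(c=1) rat(c=7)]
  11. access rat: HIT, count now 8. Cache: [lemon(c=1) pear(c=1) jay(c=1) rat(c=8)]
  12. access rat: HIT, count now 9. Cache: [lemon(c=1) pear(c=1) jay(c=1) rat(c=9)]
  13. access kiwi: MISS. Cache: [lemon(c=1) pear(c=1) jay(c=1) kiwi(c=1) rat(c=9)]
  14. access ram: MISS, evict lemon(c=1). Cache: [pear(c=1) jay(c=1) kiwi(c=1) ram(c=1) rat(c=9)]
  15. access rat: HIT, count now 10. Cache: [pear(c=1) jay(c=1) kiwi(c=1) ram(c=1) rat(c=10)]
  16. access rat: HIT, count now 11. Cache: [pear(c=1) jay(c=1) kiwi(c=1) ram(c=1) rat(c=11)]
  17. access bat: MISS, evict pear(c=1). Cache: [jay(c=1) kiwi(c=1) ram(c=1) bat(c=1) rat(c=11)]
  18. access bat: HIT, count now 2. Cache: [jay(c=1) kiwi(c=1) ram(c=1) bat(c=2) rat(c=11)]
  19. access ram: HIT, count now 2. Cache: [jay(c=1) kiwi(c=1) bat(c=2) ram(c=2) rat(c=11)]
  20. access ram: HIT, count now 3. Cache: [jay(c=1) kiwi(c=1) bat(c=2) ram(c=3) rat(c=11)]
  21. access bat: HIT, count now 3. Cache: [jay(c=1) kiwi(c=1) ram(c=3) bat(c=3) rat(c=11)]
  22. access rat: HIT, count now 12. Cache: [jay(c=1) kiwi(c=1) ram(c=3) bat(c=3) rat(c=12)]
  23. access ram: HIT, count now 4. Cache: [jay(c=1) kiwi(c=1) bat(c=3) ram(c=4) rat(c=12)]
  24. access bat: HIT, count now 4. Cache: [jay(c=1) kiwi(c=1) ram(c=4) bat(c=4) rat(c=12)]
  25. access pear: MISS, evict jay(c=1). Cache: [kiwi(c=1) pear(c=1) ram(c=4) bat(c=4) rat(c=12)]
  26. access bat: HIT, count now 5. Cache: [kiwi(c=1) pear(c=1) ram(c=4) bat(c=5) rat(c=12)]
  27. access rat: HIT, count now 13. Cache: [kiwi(c=1) pear(c=1) ram(c=4) bat(c=5) rat(c=13)]
  28. access ram: HIT, count now 5. Cache: [kiwi(c=1) pear(c=1) bat(c=5) ram(c=5) rat(c=13)]
Total: 20 hits, 8 misses, 3 evictions

Answer: MHMHHMHHMHHHMMHHMHHHHHHHMHHH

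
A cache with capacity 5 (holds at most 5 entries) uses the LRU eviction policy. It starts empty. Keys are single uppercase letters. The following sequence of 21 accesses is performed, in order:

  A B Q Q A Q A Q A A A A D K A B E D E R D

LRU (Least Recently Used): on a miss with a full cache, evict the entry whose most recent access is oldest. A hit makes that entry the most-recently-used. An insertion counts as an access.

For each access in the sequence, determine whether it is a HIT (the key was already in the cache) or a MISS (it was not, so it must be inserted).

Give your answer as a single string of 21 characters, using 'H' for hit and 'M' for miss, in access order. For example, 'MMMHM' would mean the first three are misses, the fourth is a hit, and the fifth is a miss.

LRU simulation (capacity=5):
  1. access A: MISS. Cache (LRU->MRU): [A]
  2. access B: MISS. Cache (LRU->MRU): [A B]
  3. access Q: MISS. Cache (LRU->MRU): [A B Q]
  4. access Q: HIT. Cache (LRU->MRU): [A B Q]
  5. access A: HIT. Cache (LRU->MRU): [B Q A]
  6. access Q: HIT. Cache (LRU->MRU): [B A Q]
  7. access A: HIT. Cache (LRU->MRU): [B Q A]
  8. access Q: HIT. Cache (LRU->MRU): [B A Q]
  9. access A: HIT. Cache (LRU->MRU): [B Q A]
  10. access A: HIT. Cache (LRU->MRU): [B Q A]
  11. access A: HIT. Cache (LRU->MRU): [B Q A]
  12. access A: HIT. Cache (LRU->MRU): [B Q A]
  13. access D: MISS. Cache (LRU->MRU): [B Q A D]
  14. access K: MISS. Cache (LRU->MRU): [B Q A D K]
  15. access A: HIT. Cache (LRU->MRU): [B Q D K A]
  16. access B: HIT. Cache (LRU->MRU): [Q D K A B]
  17. access E: MISS, evict Q. Cache (LRU->MRU): [D K A B E]
  18. access D: HIT. Cache (LRU->MRU): [K A B E D]
  19. access E: HIT. Cache (LRU->MRU): [K A B D E]
  20. access R: MISS, evict K. Cache (LRU->MRU): [A B D E R]
  21. access D: HIT. Cache (LRU->MRU): [A B E R D]
Total: 14 hits, 7 misses, 2 evictions

Answer: MMMHHHHHHHHHMMHHMHHMH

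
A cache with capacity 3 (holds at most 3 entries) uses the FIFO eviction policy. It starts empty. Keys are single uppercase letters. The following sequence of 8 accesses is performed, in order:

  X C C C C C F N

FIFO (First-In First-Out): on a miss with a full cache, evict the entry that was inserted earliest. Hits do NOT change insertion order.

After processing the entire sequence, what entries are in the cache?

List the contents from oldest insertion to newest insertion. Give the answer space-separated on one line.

FIFO simulation (capacity=3):
  1. access X: MISS. Cache (old->new): [X]
  2. access C: MISS. Cache (old->new): [X C]
  3. access C: HIT. Cache (old->new): [X C]
  4. access C: HIT. Cache (old->new): [X C]
  5. access C: HIT. Cache (old->new): [X C]
  6. access C: HIT. Cache (old->new): [X C]
  7. access F: MISS. Cache (old->new): [X C F]
  8. access N: MISS, evict X. Cache (old->new): [C F N]
Total: 4 hits, 4 misses, 1 evictions

Answer: C F N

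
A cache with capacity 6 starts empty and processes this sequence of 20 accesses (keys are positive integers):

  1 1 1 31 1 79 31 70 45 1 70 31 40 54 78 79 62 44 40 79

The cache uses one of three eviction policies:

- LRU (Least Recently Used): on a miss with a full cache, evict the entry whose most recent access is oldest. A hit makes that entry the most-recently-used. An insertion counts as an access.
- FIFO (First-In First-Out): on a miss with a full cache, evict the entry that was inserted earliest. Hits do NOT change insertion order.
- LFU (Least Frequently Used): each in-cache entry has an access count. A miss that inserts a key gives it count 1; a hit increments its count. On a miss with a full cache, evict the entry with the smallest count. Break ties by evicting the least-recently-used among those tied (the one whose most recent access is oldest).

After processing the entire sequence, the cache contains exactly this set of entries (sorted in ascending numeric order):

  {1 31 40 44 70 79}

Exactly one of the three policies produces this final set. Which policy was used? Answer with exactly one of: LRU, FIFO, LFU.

Answer: LFU

Derivation:
Simulating under each policy and comparing final sets:
  LRU: final set = {40 44 54 62 78 79} -> differs
  FIFO: final set = {40 44 54 62 78 79} -> differs
  LFU: final set = {1 31 40 44 70 79} -> MATCHES target
Only LFU produces the target set.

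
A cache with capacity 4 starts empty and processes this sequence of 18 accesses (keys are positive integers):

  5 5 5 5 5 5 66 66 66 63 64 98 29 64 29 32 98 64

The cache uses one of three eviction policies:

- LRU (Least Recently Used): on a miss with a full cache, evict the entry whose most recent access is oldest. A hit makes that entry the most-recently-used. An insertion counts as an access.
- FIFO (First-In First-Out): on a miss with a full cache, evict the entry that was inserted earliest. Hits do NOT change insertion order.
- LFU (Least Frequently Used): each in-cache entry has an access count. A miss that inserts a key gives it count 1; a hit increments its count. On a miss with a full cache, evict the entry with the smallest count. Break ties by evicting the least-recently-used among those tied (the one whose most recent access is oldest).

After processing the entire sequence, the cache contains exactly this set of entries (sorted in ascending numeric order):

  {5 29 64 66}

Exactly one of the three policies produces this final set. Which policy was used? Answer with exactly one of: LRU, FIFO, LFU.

Simulating under each policy and comparing final sets:
  LRU: final set = {29 32 64 98} -> differs
  FIFO: final set = {29 32 64 98} -> differs
  LFU: final set = {5 29 64 66} -> MATCHES target
Only LFU produces the target set.

Answer: LFU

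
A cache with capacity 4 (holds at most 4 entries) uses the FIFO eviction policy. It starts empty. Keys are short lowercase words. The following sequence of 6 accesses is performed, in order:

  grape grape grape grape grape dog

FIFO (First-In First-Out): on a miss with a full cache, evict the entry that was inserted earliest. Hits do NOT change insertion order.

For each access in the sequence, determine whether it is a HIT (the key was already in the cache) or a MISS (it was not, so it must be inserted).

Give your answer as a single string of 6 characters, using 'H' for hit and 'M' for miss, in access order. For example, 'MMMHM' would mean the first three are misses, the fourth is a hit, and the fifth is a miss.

FIFO simulation (capacity=4):
  1. access grape: MISS. Cache (old->new): [grape]
  2. access grape: HIT. Cache (old->new): [grape]
  3. access grape: HIT. Cache (old->new): [grape]
  4. access grape: HIT. Cache (old->new): [grape]
  5. access grape: HIT. Cache (old->new): [grape]
  6. access dog: MISS. Cache (old->new): [grape dog]
Total: 4 hits, 2 misses, 0 evictions

Answer: MHHHHM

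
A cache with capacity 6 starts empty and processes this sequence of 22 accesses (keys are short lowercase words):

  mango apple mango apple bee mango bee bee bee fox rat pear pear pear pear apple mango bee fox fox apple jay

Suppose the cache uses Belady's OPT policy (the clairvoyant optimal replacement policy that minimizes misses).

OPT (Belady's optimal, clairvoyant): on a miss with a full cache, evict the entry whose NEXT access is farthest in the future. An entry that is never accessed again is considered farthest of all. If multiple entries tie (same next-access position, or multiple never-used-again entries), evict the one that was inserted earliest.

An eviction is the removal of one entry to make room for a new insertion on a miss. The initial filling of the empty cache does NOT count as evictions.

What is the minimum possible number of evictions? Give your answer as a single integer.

OPT (Belady) simulation (capacity=6):
  1. access mango: MISS. Cache: [mango]
  2. access apple: MISS. Cache: [mango apple]
  3. access mango: HIT. Next use of mango: step 6. Cache: [mango apple]
  4. access apple: HIT. Next use of apple: step 16. Cache: [mango apple]
  5. access bee: MISS. Cache: [mango apple bee]
  6. access mango: HIT. Next use of mango: step 17. Cache: [mango apple bee]
  7. access bee: HIT. Next use of bee: step 8. Cache: [mango apple bee]
  8. access bee: HIT. Next use of bee: step 9. Cache: [mango apple bee]
  9. access bee: HIT. Next use of bee: step 18. Cache: [mango apple bee]
  10. access fox: MISS. Cache: [mango apple bee fox]
  11. access rat: MISS. Cache: [mango apple bee fox rat]
  12. access pear: MISS. Cache: [mango apple bee fox rat pear]
  13. access pear: HIT. Next use of pear: step 14. Cache: [mango apple bee fox rat pear]
  14. access pear: HIT. Next use of pear: step 15. Cache: [mango apple bee fox rat pear]
  15. access pear: HIT. Next use of pear: never. Cache: [mango apple bee fox rat pear]
  16. access apple: HIT. Next use of apple: step 21. Cache: [mango apple bee fox rat pear]
  17. access mango: HIT. Next use of mango: never. Cache: [mango apple bee fox rat pear]
  18. access bee: HIT. Next use of bee: never. Cache: [mango apple bee fox rat pear]
  19. access fox: HIT. Next use of fox: step 20. Cache: [mango apple bee fox rat pear]
  20. access fox: HIT. Next use of fox: never. Cache: [mango apple bee fox rat pear]
  21. access apple: HIT. Next use of apple: never. Cache: [mango apple bee fox rat pear]
  22. access jay: MISS, evict mango (next use: never). Cache: [apple bee fox rat pear jay]
Total: 15 hits, 7 misses, 1 evictions

Answer: 1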